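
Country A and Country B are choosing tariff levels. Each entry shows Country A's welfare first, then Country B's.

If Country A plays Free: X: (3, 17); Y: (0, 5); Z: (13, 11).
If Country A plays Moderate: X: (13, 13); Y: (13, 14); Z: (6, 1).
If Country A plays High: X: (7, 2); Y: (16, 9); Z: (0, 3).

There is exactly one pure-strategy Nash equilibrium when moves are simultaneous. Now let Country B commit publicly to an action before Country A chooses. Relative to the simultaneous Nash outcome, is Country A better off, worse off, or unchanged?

Backward induction with Country B moving first.
- X: Country A compares 3, 13, 7 and picks Moderate; Country B would get 13.
- Y: Country A compares 0, 13, 16 and picks High; Country B would get 9.
- Z: Country A compares 13, 6, 0 and picks Free; Country B would get 11.
Maximizing over 13, 9, 11, Country B chooses X. Subgame-perfect outcome: (Moderate, X) with payoffs (13, 13).
Now find the simultaneous Nash equilibrium.
Country A's best replies: X→Moderate; Y→High; Z→Free.
Country B's best replies: Free→X; Moderate→Y; High→Y.
Only (High, Y) has each player best-responding; Nash payoffs (16, 9).
Country A earns 13 sequentially versus 16 at the Nash outcome: worse off.

worse off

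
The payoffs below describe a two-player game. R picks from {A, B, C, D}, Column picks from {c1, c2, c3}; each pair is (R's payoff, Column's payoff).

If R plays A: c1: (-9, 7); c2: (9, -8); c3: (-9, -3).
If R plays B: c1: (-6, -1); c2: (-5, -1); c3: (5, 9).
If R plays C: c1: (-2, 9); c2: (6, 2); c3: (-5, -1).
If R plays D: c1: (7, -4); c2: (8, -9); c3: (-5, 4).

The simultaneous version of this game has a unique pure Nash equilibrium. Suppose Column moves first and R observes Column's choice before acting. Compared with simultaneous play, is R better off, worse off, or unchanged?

Backward induction with Column moving first.
- c1: R compares -9, -6, -2, 7 and picks D; Column would get -4.
- c2: R compares 9, -5, 6, 8 and picks A; Column would get -8.
- c3: R compares -9, 5, -5, -5 and picks B; Column would get 9.
Maximizing over -4, -8, 9, Column chooses c3. Subgame-perfect outcome: (B, c3) with payoffs (5, 9).
For the simultaneous game, intersect best replies.
R's best replies: c1→D; c2→A; c3→B.
Column's best replies: A→c1; B→c3; C→c1; D→c3.
The unique mutual best reply is (B, c3), giving (5, 9).
R earns 5 sequentially versus 5 at the Nash outcome: unchanged.

unchanged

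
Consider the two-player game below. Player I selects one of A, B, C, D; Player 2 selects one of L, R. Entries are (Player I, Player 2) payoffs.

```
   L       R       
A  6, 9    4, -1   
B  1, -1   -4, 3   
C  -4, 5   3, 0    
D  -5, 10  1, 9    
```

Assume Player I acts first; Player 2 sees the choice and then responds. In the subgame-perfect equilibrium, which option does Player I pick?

Solve by backward induction (Player I leads).
- A: Player 2 compares 9, -1 and picks L; Player I would get 6.
- B: Player 2 compares -1, 3 and picks R; Player I would get -4.
- C: Player 2 compares 5, 0 and picks L; Player I would get -4.
- D: Player 2 compares 10, 9 and picks L; Player I would get -5.
Player I's induced payoffs are 6, -4, -4, -5, so Player I commits to A. Subgame-perfect outcome: (A, L) with payoffs (6, 9).

A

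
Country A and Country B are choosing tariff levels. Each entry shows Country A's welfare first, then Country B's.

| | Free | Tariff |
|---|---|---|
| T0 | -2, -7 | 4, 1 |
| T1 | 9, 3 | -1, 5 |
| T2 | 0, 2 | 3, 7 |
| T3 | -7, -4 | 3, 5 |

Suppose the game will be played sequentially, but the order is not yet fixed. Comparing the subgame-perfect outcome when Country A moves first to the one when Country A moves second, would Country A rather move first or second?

second

If Country A leads: Country B's best replies are T0→Tariff, T1→Tariff, T2→Tariff, T3→Tariff; Country A's induced payoffs 4, -1, 3, 3; outcome (T0, Tariff), payoffs (4, 1).
If Country B leads: Country A's best replies are Free→T1, Tariff→T0; Country B's induced payoffs 3, 1; outcome (T1, Free), payoffs (9, 3).
Country A gets 4 moving first and 9 moving second, so Country A prefers to move second.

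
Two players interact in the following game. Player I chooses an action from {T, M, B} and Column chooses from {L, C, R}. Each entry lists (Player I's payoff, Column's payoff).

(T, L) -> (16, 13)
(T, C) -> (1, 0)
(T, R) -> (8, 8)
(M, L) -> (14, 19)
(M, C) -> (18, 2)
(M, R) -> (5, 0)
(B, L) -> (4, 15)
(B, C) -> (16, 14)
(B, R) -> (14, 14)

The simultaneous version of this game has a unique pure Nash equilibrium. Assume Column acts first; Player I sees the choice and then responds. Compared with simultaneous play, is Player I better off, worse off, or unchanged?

Player I best-responds to each possible Column move:
- L: Player I compares 16, 14, 4 and picks T; Column would get 13.
- C: Player I compares 1, 18, 16 and picks M; Column would get 2.
- R: Player I compares 8, 5, 14 and picks B; Column would get 14.
Column's induced payoffs are 13, 2, 14, so Column commits to R. Subgame-perfect outcome: (B, R) with payoffs (14, 14).
Under simultaneous play:
Player I's best replies: L→T; C→M; R→B.
Column's best replies: T→L; M→L; B→L.
Only (T, L) has each player best-responding; Nash payoffs (16, 13).
Player I earns 14 sequentially versus 16 at the Nash outcome: worse off.

worse off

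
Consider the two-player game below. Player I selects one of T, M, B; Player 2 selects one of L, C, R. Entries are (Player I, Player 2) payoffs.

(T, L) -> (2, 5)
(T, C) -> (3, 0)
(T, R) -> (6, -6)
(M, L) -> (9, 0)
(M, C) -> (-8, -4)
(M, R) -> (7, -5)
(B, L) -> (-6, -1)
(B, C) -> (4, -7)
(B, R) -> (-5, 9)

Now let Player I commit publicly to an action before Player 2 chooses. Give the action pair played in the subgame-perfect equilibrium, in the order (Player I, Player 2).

Solve by backward induction (Player I leads).
- T → Player 2 plays L (best of 5, 0, -6); Player I gets 2.
- M → Player 2 plays L (best of 0, -4, -5); Player I gets 9.
- B → Player 2 plays R (best of -1, -7, 9); Player I gets -5.
Player I's induced payoffs are 2, 9, -5, so Player I commits to M. Subgame-perfect outcome: (M, L) with payoffs (9, 0).

(M, L)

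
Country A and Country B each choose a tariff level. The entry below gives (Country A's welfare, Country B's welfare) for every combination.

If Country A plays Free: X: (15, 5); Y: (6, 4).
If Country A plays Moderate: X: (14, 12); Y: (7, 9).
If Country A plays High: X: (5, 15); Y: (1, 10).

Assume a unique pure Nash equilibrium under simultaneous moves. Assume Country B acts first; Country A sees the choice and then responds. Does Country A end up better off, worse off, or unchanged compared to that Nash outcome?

worse off

Backward induction with Country B moving first.
- X: Country A compares 15, 14, 5 and picks Free; Country B would get 5.
- Y: Country A compares 6, 7, 1 and picks Moderate; Country B would get 9.
Among 5, 9, the best is 9 at Y. Subgame-perfect outcome: (Moderate, Y) with payoffs (7, 9).
Now find the simultaneous Nash equilibrium.
Country A's best replies: X→Free; Y→Moderate.
Country B's best replies: Free→X; Moderate→X; High→X.
The unique mutual best reply is (Free, X), giving (15, 5).
Country A earns 7 sequentially versus 15 at the Nash outcome: worse off.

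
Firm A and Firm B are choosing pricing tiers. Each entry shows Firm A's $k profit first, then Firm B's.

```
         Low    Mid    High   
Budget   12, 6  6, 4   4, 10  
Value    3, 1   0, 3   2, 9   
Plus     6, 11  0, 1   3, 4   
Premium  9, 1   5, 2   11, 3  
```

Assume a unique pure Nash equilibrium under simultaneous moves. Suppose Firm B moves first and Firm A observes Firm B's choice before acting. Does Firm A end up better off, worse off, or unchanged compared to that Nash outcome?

Work backward from Firm A's decision.
- Low → Firm A plays Budget (best of 12, 3, 6, 9); Firm B gets 6.
- Mid → Firm A plays Budget (best of 6, 0, 0, 5); Firm B gets 4.
- High → Firm A plays Premium (best of 4, 2, 3, 11); Firm B gets 3.
Firm B's induced payoffs are 6, 4, 3, so Firm B commits to Low. Subgame-perfect outcome: (Budget, Low) with payoffs (12, 6).
Now find the simultaneous Nash equilibrium.
Firm A's best replies: Low→Budget; Mid→Budget; High→Premium.
Firm B's best replies: Budget→High; Value→High; Plus→Low; Premium→High.
The unique mutual best reply is (Premium, High), giving (11, 3).
Firm A earns 12 sequentially versus 11 at the Nash outcome: better off.

better off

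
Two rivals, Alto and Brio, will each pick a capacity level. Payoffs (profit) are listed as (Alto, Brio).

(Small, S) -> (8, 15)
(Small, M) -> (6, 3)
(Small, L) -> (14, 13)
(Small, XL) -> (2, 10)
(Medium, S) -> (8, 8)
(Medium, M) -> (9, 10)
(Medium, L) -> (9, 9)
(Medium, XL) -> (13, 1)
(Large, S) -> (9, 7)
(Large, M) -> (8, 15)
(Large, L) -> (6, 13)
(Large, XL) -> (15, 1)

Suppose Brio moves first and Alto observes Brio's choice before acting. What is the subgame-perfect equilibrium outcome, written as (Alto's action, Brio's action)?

Backward induction with Brio moving first.
- S → Alto plays Large (best of 8, 8, 9); Brio gets 7.
- M → Alto plays Medium (best of 6, 9, 8); Brio gets 10.
- L → Alto plays Small (best of 14, 9, 6); Brio gets 13.
- XL → Alto plays Large (best of 2, 13, 15); Brio gets 1.
Brio's induced payoffs are 7, 10, 13, 1, so Brio commits to L. Subgame-perfect outcome: (Small, L) with payoffs (14, 13).

(Small, L)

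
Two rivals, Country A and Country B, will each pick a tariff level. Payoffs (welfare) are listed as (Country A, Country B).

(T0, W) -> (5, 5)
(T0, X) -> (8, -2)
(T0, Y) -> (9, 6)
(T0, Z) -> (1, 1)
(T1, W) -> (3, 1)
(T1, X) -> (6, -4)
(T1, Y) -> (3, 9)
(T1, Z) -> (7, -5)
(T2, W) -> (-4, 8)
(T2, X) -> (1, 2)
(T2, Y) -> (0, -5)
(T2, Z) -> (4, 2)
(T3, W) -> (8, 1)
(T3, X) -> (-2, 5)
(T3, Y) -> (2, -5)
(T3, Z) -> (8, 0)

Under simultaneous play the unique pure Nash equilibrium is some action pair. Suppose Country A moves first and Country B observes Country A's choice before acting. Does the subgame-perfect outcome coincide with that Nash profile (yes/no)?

Country B best-responds to each possible Country A move:
- T0 → Country B plays Y (best of 5, -2, 6, 1); Country A gets 9.
- T1 → Country B plays Y (best of 1, -4, 9, -5); Country A gets 3.
- T2 → Country B plays W (best of 8, 2, -5, 2); Country A gets -4.
- T3 → Country B plays X (best of 1, 5, -5, 0); Country A gets -2.
Maximizing over 9, 3, -4, -2, Country A chooses T0. Subgame-perfect outcome: (T0, Y) with payoffs (9, 6).
Now find the simultaneous Nash equilibrium.
Country A's best replies: W→T3; X→T0; Y→T0; Z→T3.
Country B's best replies: T0→Y; T1→Y; T2→W; T3→X.
The unique mutual best reply is (T0, Y), giving (9, 6).
Sequential outcome (T0, Y) coincides with the Nash profile (T0, Y).

yes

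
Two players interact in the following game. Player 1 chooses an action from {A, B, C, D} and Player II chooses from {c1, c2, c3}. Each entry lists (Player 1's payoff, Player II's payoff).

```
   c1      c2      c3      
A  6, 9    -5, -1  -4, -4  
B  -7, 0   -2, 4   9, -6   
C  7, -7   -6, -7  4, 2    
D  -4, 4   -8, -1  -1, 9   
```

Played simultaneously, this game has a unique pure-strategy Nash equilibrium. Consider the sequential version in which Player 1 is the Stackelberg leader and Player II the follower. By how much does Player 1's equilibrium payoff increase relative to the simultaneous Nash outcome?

8

Work backward from Player II's decision.
- A: BR = c1, leader payoff 6.
- B: BR = c2, leader payoff -2.
- C: BR = c3, leader payoff 4.
- D: BR = c3, leader payoff -1.
Maximizing over 6, -2, 4, -1, Player 1 chooses A. Subgame-perfect outcome: (A, c1) with payoffs (6, 9).
Now find the simultaneous Nash equilibrium.
Player 1's best replies: c1→C; c2→B; c3→B.
Player II's best replies: A→c1; B→c2; C→c3; D→c3.
The unique mutual best reply is (B, c2), giving (-2, 4).
Player 1's commitment gain: 6 − -2 = 8.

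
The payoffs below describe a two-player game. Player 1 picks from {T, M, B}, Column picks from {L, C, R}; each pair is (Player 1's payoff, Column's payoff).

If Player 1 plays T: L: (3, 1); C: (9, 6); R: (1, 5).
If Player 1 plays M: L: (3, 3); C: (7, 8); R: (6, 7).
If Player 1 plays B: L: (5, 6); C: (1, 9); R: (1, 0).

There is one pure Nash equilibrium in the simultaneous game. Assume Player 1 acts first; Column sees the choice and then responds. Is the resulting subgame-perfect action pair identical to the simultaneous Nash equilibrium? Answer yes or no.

Backward induction with Player 1 moving first.
- T: Column compares 1, 6, 5 and picks C; Player 1 would get 9.
- M: Column compares 3, 8, 7 and picks C; Player 1 would get 7.
- B: Column compares 6, 9, 0 and picks C; Player 1 would get 1.
Among 9, 7, 1, the best is 9 at T. Subgame-perfect outcome: (T, C) with payoffs (9, 6).
Now find the simultaneous Nash equilibrium.
Player 1's best replies: L→B; C→T; R→M.
Column's best replies: T→C; M→C; B→C.
Only (T, C) has each player best-responding; Nash payoffs (9, 6).
Sequential outcome (T, C) coincides with the Nash profile (T, C).

yes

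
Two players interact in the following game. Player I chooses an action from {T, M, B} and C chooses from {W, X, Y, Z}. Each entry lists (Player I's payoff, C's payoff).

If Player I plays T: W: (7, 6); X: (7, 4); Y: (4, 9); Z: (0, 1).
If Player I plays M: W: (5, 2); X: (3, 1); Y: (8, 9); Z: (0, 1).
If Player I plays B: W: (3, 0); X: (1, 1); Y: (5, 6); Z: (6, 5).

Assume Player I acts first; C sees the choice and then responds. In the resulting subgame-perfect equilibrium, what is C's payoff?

9

Solve by backward induction (Player I leads).
- T: BR = Y, leader payoff 4.
- M: BR = Y, leader payoff 8.
- B: BR = Y, leader payoff 5.
Player I's induced payoffs are 4, 8, 5, so Player I commits to M. Subgame-perfect outcome: (M, Y) with payoffs (8, 9).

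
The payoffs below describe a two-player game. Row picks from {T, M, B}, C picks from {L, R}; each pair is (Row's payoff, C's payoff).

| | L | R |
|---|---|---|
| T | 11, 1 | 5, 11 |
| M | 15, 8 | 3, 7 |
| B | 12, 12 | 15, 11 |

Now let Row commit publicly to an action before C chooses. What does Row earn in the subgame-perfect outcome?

Backward induction with Row moving first.
- T → C plays R (best of 1, 11); Row gets 5.
- M → C plays L (best of 8, 7); Row gets 15.
- B → C plays L (best of 12, 11); Row gets 12.
Maximizing over 5, 15, 12, Row chooses M. Subgame-perfect outcome: (M, L) with payoffs (15, 8).

15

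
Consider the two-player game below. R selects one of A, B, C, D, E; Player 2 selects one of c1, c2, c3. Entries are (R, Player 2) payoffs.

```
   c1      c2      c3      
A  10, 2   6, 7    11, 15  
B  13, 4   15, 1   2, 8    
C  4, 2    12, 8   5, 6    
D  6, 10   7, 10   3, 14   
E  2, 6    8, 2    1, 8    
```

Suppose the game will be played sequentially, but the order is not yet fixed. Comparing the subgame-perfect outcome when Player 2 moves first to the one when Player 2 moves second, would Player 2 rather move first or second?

If R leads: Player 2's best replies are A→c3, B→c3, C→c2, D→c3, E→c3; R's induced payoffs 11, 2, 12, 3, 1; outcome (C, c2), payoffs (12, 8).
If Player 2 leads: R's best replies are c1→B, c2→B, c3→A; Player 2's induced payoffs 4, 1, 15; outcome (A, c3), payoffs (11, 15).
Player 2 gets 15 moving first and 8 moving second, so Player 2 prefers to move first.

first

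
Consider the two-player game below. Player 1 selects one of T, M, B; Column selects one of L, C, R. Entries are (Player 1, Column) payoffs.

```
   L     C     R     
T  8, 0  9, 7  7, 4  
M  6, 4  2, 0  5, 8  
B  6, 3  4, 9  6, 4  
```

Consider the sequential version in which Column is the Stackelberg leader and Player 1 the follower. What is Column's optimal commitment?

Player 1 best-responds to each possible Column move:
- L: BR = T, leader payoff 0.
- C: BR = T, leader payoff 7.
- R: BR = T, leader payoff 4.
Column's induced payoffs are 0, 7, 4, so Column commits to C. Subgame-perfect outcome: (T, C) with payoffs (9, 7).

C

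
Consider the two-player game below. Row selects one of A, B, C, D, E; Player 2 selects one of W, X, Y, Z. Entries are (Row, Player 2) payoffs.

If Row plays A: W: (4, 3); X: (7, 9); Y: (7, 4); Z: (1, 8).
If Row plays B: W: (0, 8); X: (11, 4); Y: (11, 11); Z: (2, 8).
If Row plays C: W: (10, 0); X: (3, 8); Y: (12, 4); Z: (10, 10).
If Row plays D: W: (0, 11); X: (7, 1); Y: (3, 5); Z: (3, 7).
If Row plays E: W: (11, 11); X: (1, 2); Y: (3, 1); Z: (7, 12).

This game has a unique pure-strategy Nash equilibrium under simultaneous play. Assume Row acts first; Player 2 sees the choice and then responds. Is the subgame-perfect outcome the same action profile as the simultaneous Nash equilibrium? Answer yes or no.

Solve by backward induction (Row leads).
- A: BR = X, leader payoff 7.
- B: BR = Y, leader payoff 11.
- C: BR = Z, leader payoff 10.
- D: BR = W, leader payoff 0.
- E: BR = Z, leader payoff 7.
Among 7, 11, 10, 0, 7, the best is 11 at B. Subgame-perfect outcome: (B, Y) with payoffs (11, 11).
For the simultaneous game, intersect best replies.
Row's best replies: W→E; X→B; Y→C; Z→C.
Player 2's best replies: A→X; B→Y; C→Z; D→W; E→Z.
Only (C, Z) has each player best-responding; Nash payoffs (10, 10).
Sequential outcome (B, Y) differs from the Nash profile (C, Z).

no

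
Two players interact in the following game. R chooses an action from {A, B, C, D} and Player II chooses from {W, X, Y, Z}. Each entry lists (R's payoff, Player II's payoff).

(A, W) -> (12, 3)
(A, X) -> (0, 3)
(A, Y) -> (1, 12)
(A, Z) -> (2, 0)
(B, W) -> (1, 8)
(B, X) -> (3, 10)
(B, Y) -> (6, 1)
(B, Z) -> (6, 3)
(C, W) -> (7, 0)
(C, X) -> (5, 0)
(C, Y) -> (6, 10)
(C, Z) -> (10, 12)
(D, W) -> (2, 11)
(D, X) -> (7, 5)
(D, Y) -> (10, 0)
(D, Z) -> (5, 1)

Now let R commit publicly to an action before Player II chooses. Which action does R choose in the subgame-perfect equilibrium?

Work backward from Player II's decision.
- A: Player II compares 3, 3, 12, 0 and picks Y; R would get 1.
- B: Player II compares 8, 10, 1, 3 and picks X; R would get 3.
- C: Player II compares 0, 0, 10, 12 and picks Z; R would get 10.
- D: Player II compares 11, 5, 0, 1 and picks W; R would get 2.
Among 1, 3, 10, 2, the best is 10 at C. Subgame-perfect outcome: (C, Z) with payoffs (10, 12).

C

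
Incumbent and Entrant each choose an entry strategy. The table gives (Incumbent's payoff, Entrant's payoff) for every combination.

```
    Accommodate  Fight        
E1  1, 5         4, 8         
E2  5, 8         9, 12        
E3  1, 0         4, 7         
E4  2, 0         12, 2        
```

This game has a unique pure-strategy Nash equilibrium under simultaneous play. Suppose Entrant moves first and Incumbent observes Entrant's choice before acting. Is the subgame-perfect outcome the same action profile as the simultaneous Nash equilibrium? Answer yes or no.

no

Work backward from Incumbent's decision.
- Accommodate: BR = E2, leader payoff 8.
- Fight: BR = E4, leader payoff 2.
Entrant's induced payoffs are 8, 2, so Entrant commits to Accommodate. Subgame-perfect outcome: (E2, Accommodate) with payoffs (5, 8).
For the simultaneous game, intersect best replies.
Incumbent's best replies: Accommodate→E2; Fight→E4.
Entrant's best replies: E1→Fight; E2→Fight; E3→Fight; E4→Fight.
Only (E4, Fight) has each player best-responding; Nash payoffs (12, 2).
Sequential outcome (E2, Accommodate) differs from the Nash profile (E4, Fight).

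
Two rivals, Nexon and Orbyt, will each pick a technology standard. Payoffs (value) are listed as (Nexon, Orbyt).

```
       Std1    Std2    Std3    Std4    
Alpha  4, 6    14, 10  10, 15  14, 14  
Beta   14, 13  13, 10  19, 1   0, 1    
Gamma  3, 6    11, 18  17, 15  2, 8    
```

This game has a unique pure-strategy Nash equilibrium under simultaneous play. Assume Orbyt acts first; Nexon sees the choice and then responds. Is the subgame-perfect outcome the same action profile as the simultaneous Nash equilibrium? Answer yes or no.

Work backward from Nexon's decision.
- Std1: Nexon compares 4, 14, 3 and picks Beta; Orbyt would get 13.
- Std2: Nexon compares 14, 13, 11 and picks Alpha; Orbyt would get 10.
- Std3: Nexon compares 10, 19, 17 and picks Beta; Orbyt would get 1.
- Std4: Nexon compares 14, 0, 2 and picks Alpha; Orbyt would get 14.
Maximizing over 13, 10, 1, 14, Orbyt chooses Std4. Subgame-perfect outcome: (Alpha, Std4) with payoffs (14, 14).
Now find the simultaneous Nash equilibrium.
Nexon's best replies: Std1→Beta; Std2→Alpha; Std3→Beta; Std4→Alpha.
Orbyt's best replies: Alpha→Std3; Beta→Std1; Gamma→Std2.
Only (Beta, Std1) has each player best-responding; Nash payoffs (14, 13).
Sequential outcome (Alpha, Std4) differs from the Nash profile (Beta, Std1).

no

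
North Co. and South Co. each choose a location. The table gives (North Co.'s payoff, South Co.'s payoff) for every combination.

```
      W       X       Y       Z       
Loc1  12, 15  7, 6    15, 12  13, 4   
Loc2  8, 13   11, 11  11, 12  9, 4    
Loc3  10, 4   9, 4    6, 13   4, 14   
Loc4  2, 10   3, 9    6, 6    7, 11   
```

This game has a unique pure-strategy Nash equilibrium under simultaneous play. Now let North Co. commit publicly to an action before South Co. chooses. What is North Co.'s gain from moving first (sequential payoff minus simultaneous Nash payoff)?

0

South Co. best-responds to each possible North Co. move:
- Loc1: BR = W, leader payoff 12.
- Loc2: BR = W, leader payoff 8.
- Loc3: BR = Z, leader payoff 4.
- Loc4: BR = Z, leader payoff 7.
Among 12, 8, 4, 7, the best is 12 at Loc1. Subgame-perfect outcome: (Loc1, W) with payoffs (12, 15).
For the simultaneous game, intersect best replies.
North Co.'s best replies: W→Loc1; X→Loc2; Y→Loc1; Z→Loc1.
South Co.'s best replies: Loc1→W; Loc2→W; Loc3→Z; Loc4→Z.
The unique mutual best reply is (Loc1, W), giving (12, 15).
North Co.'s commitment gain: 12 − 12 = 0.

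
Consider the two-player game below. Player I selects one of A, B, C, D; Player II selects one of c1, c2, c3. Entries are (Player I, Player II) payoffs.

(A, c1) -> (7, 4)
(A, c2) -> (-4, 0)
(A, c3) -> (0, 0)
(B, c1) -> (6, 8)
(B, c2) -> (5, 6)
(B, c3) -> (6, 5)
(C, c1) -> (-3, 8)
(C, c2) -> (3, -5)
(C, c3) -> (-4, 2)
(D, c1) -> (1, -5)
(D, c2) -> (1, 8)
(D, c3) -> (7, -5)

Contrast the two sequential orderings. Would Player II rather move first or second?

first

If Player I leads: Player II's best replies are A→c1, B→c1, C→c1, D→c2; Player I's induced payoffs 7, 6, -3, 1; outcome (A, c1), payoffs (7, 4).
If Player II leads: Player I's best replies are c1→A, c2→B, c3→D; Player II's induced payoffs 4, 6, -5; outcome (B, c2), payoffs (5, 6).
Player II gets 6 moving first and 4 moving second, so Player II prefers to move first.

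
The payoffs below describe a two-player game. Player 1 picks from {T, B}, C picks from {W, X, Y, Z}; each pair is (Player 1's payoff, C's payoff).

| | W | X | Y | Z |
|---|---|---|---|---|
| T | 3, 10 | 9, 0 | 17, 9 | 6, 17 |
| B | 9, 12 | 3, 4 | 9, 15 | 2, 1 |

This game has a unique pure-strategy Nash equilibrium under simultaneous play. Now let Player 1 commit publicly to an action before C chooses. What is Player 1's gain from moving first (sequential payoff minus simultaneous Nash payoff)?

3

Solve by backward induction (Player 1 leads).
- T: BR = Z, leader payoff 6.
- B: BR = Y, leader payoff 9.
Player 1's induced payoffs are 6, 9, so Player 1 commits to B. Subgame-perfect outcome: (B, Y) with payoffs (9, 15).
Under simultaneous play:
Player 1's best replies: W→B; X→T; Y→T; Z→T.
C's best replies: T→Z; B→Y.
The unique mutual best reply is (T, Z), giving (6, 17).
Player 1's commitment gain: 9 − 6 = 3.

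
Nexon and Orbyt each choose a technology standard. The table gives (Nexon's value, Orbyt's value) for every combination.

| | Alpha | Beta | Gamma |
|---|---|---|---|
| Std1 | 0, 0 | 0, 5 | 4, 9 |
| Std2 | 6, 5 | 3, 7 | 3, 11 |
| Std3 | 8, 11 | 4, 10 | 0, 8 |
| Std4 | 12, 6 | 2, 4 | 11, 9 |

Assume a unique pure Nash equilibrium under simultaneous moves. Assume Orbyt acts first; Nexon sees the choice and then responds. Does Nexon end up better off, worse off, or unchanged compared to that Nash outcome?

Backward induction with Orbyt moving first.
- Alpha: BR = Std4, leader payoff 6.
- Beta: BR = Std3, leader payoff 10.
- Gamma: BR = Std4, leader payoff 9.
Orbyt's induced payoffs are 6, 10, 9, so Orbyt commits to Beta. Subgame-perfect outcome: (Std3, Beta) with payoffs (4, 10).
Under simultaneous play:
Nexon's best replies: Alpha→Std4; Beta→Std3; Gamma→Std4.
Orbyt's best replies: Std1→Gamma; Std2→Gamma; Std3→Alpha; Std4→Gamma.
Only (Std4, Gamma) has each player best-responding; Nash payoffs (11, 9).
Nexon earns 4 sequentially versus 11 at the Nash outcome: worse off.

worse off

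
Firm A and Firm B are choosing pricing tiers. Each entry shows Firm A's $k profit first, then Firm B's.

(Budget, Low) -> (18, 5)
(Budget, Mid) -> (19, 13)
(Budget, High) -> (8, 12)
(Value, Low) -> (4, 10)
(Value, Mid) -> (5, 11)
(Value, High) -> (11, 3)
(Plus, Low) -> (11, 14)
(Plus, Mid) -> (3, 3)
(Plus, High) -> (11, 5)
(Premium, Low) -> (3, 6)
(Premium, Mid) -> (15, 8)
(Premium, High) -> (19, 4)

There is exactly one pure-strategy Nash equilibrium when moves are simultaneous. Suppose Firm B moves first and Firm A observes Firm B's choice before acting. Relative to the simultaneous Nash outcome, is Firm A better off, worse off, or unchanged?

Work backward from Firm A's decision.
- Low: BR = Budget, leader payoff 5.
- Mid: BR = Budget, leader payoff 13.
- High: BR = Premium, leader payoff 4.
Among 5, 13, 4, the best is 13 at Mid. Subgame-perfect outcome: (Budget, Mid) with payoffs (19, 13).
Now find the simultaneous Nash equilibrium.
Firm A's best replies: Low→Budget; Mid→Budget; High→Premium.
Firm B's best replies: Budget→Mid; Value→Mid; Plus→Low; Premium→Mid.
Only (Budget, Mid) has each player best-responding; Nash payoffs (19, 13).
Firm A earns 19 sequentially versus 19 at the Nash outcome: unchanged.

unchanged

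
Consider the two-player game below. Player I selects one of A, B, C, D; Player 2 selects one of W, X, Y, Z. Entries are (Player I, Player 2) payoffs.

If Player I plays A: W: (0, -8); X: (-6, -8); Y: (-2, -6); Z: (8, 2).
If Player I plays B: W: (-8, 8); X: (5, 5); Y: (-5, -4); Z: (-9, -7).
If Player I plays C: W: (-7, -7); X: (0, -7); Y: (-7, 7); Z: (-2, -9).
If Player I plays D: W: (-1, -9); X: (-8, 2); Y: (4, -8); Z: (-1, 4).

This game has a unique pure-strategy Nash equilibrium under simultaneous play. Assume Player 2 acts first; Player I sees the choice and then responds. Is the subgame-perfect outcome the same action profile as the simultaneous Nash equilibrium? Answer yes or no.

Player I best-responds to each possible Player 2 move:
- W: Player I compares 0, -8, -7, -1 and picks A; Player 2 would get -8.
- X: Player I compares -6, 5, 0, -8 and picks B; Player 2 would get 5.
- Y: Player I compares -2, -5, -7, 4 and picks D; Player 2 would get -8.
- Z: Player I compares 8, -9, -2, -1 and picks A; Player 2 would get 2.
Player 2's induced payoffs are -8, 5, -8, 2, so Player 2 commits to X. Subgame-perfect outcome: (B, X) with payoffs (5, 5).
For the simultaneous game, intersect best replies.
Player I's best replies: W→A; X→B; Y→D; Z→A.
Player 2's best replies: A→Z; B→W; C→Y; D→Z.
The unique mutual best reply is (A, Z), giving (8, 2).
Sequential outcome (B, X) differs from the Nash profile (A, Z).

no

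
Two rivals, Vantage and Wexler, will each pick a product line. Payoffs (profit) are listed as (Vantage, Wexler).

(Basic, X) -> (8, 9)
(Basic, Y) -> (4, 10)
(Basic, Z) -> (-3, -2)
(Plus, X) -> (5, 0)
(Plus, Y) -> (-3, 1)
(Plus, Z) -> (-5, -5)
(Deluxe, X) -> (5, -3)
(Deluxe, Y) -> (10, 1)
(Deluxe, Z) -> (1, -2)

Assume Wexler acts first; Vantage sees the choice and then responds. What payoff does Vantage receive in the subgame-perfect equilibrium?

8

Solve by backward induction (Wexler leads).
- X: Vantage compares 8, 5, 5 and picks Basic; Wexler would get 9.
- Y: Vantage compares 4, -3, 10 and picks Deluxe; Wexler would get 1.
- Z: Vantage compares -3, -5, 1 and picks Deluxe; Wexler would get -2.
Among 9, 1, -2, the best is 9 at X. Subgame-perfect outcome: (Basic, X) with payoffs (8, 9).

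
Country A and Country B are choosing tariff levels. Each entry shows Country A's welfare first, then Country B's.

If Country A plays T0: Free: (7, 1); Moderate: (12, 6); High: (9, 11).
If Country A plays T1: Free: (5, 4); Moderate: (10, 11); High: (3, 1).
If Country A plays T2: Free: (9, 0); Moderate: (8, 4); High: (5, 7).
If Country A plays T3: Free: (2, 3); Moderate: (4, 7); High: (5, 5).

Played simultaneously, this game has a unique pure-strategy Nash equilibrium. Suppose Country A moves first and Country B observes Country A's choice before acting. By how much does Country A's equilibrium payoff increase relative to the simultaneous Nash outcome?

1

Work backward from Country B's decision.
- T0: Country B compares 1, 6, 11 and picks High; Country A would get 9.
- T1: Country B compares 4, 11, 1 and picks Moderate; Country A would get 10.
- T2: Country B compares 0, 4, 7 and picks High; Country A would get 5.
- T3: Country B compares 3, 7, 5 and picks Moderate; Country A would get 4.
Maximizing over 9, 10, 5, 4, Country A chooses T1. Subgame-perfect outcome: (T1, Moderate) with payoffs (10, 11).
For the simultaneous game, intersect best replies.
Country A's best replies: Free→T2; Moderate→T0; High→T0.
Country B's best replies: T0→High; T1→Moderate; T2→High; T3→Moderate.
Only (T0, High) has each player best-responding; Nash payoffs (9, 11).
Country A's commitment gain: 10 − 9 = 1.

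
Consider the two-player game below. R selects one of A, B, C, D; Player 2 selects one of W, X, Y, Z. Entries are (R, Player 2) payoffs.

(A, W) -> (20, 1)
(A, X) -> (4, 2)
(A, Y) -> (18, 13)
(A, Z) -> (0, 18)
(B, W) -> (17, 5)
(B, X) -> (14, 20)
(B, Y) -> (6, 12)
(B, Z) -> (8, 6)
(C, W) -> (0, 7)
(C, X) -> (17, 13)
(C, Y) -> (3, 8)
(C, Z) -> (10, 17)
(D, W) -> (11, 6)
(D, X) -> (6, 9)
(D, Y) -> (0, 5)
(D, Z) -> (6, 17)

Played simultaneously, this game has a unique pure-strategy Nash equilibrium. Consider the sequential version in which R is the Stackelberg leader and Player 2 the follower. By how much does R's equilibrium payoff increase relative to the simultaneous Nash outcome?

4

Work backward from Player 2's decision.
- A → Player 2 plays Z (best of 1, 2, 13, 18); R gets 0.
- B → Player 2 plays X (best of 5, 20, 12, 6); R gets 14.
- C → Player 2 plays Z (best of 7, 13, 8, 17); R gets 10.
- D → Player 2 plays Z (best of 6, 9, 5, 17); R gets 6.
Maximizing over 0, 14, 10, 6, R chooses B. Subgame-perfect outcome: (B, X) with payoffs (14, 20).
For the simultaneous game, intersect best replies.
R's best replies: W→A; X→C; Y→A; Z→C.
Player 2's best replies: A→Z; B→X; C→Z; D→Z.
Only (C, Z) has each player best-responding; Nash payoffs (10, 17).
R's commitment gain: 14 − 10 = 4.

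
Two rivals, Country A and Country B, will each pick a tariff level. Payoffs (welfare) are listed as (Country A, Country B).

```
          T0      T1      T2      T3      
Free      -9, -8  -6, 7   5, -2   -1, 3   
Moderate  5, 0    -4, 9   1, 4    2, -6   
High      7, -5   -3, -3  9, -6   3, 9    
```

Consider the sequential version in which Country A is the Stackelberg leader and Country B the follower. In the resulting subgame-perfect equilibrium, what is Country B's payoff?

9

Work backward from Country B's decision.
- Free → Country B plays T1 (best of -8, 7, -2, 3); Country A gets -6.
- Moderate → Country B plays T1 (best of 0, 9, 4, -6); Country A gets -4.
- High → Country B plays T3 (best of -5, -3, -6, 9); Country A gets 3.
Maximizing over -6, -4, 3, Country A chooses High. Subgame-perfect outcome: (High, T3) with payoffs (3, 9).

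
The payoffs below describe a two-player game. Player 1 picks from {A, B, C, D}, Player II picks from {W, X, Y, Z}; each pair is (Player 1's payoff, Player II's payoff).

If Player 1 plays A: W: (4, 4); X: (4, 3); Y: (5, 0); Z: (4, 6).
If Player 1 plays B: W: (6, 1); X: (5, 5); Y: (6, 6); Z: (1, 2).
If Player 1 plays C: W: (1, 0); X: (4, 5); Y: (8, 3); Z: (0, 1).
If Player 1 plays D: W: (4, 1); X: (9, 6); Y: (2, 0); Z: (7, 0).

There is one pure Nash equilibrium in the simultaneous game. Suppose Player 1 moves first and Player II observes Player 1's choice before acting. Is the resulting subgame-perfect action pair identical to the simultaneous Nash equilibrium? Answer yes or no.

Solve by backward induction (Player 1 leads).
- A → Player II plays Z (best of 4, 3, 0, 6); Player 1 gets 4.
- B → Player II plays Y (best of 1, 5, 6, 2); Player 1 gets 6.
- C → Player II plays X (best of 0, 5, 3, 1); Player 1 gets 4.
- D → Player II plays X (best of 1, 6, 0, 0); Player 1 gets 9.
Among 4, 6, 4, 9, the best is 9 at D. Subgame-perfect outcome: (D, X) with payoffs (9, 6).
Now find the simultaneous Nash equilibrium.
Player 1's best replies: W→B; X→D; Y→C; Z→D.
Player II's best replies: A→Z; B→Y; C→X; D→X.
Only (D, X) has each player best-responding; Nash payoffs (9, 6).
Sequential outcome (D, X) coincides with the Nash profile (D, X).

yes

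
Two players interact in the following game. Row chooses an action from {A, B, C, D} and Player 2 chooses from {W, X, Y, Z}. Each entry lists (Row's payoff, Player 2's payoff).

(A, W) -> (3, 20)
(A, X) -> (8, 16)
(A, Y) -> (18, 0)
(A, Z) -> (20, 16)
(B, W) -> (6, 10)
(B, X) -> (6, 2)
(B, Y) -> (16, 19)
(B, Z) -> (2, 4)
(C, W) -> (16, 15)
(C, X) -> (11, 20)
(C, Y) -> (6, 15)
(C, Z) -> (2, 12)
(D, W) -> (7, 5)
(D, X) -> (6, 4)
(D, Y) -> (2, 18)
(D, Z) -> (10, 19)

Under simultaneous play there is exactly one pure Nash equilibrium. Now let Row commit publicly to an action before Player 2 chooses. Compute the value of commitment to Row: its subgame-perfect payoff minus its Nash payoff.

5

Work backward from Player 2's decision.
- A: Player 2 compares 20, 16, 0, 16 and picks W; Row would get 3.
- B: Player 2 compares 10, 2, 19, 4 and picks Y; Row would get 16.
- C: Player 2 compares 15, 20, 15, 12 and picks X; Row would get 11.
- D: Player 2 compares 5, 4, 18, 19 and picks Z; Row would get 10.
Maximizing over 3, 16, 11, 10, Row chooses B. Subgame-perfect outcome: (B, Y) with payoffs (16, 19).
Now find the simultaneous Nash equilibrium.
Row's best replies: W→C; X→C; Y→A; Z→A.
Player 2's best replies: A→W; B→Y; C→X; D→Z.
The unique mutual best reply is (C, X), giving (11, 20).
Row's commitment gain: 16 − 11 = 5.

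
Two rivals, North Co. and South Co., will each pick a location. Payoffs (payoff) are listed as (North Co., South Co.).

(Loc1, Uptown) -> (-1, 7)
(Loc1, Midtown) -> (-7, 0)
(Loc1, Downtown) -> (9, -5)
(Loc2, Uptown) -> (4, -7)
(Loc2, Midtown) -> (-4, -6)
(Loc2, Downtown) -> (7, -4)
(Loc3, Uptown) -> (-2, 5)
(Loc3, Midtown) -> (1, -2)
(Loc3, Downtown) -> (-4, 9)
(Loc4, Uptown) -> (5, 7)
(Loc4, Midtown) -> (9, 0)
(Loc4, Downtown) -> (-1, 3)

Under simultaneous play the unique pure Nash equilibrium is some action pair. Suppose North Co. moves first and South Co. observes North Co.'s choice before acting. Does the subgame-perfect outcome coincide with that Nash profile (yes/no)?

no

Backward induction with North Co. moving first.
- Loc1: BR = Uptown, leader payoff -1.
- Loc2: BR = Downtown, leader payoff 7.
- Loc3: BR = Downtown, leader payoff -4.
- Loc4: BR = Uptown, leader payoff 5.
North Co.'s induced payoffs are -1, 7, -4, 5, so North Co. commits to Loc2. Subgame-perfect outcome: (Loc2, Downtown) with payoffs (7, -4).
Now find the simultaneous Nash equilibrium.
North Co.'s best replies: Uptown→Loc4; Midtown→Loc4; Downtown→Loc1.
South Co.'s best replies: Loc1→Uptown; Loc2→Downtown; Loc3→Downtown; Loc4→Uptown.
Only (Loc4, Uptown) has each player best-responding; Nash payoffs (5, 7).
Sequential outcome (Loc2, Downtown) differs from the Nash profile (Loc4, Uptown).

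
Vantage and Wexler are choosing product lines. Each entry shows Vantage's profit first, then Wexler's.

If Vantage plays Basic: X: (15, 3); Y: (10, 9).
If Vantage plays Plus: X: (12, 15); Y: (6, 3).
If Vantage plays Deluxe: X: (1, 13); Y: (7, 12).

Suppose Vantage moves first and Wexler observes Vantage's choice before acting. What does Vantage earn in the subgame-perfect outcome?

12

Solve by backward induction (Vantage leads).
- Basic: Wexler compares 3, 9 and picks Y; Vantage would get 10.
- Plus: Wexler compares 15, 3 and picks X; Vantage would get 12.
- Deluxe: Wexler compares 13, 12 and picks X; Vantage would get 1.
Vantage's induced payoffs are 10, 12, 1, so Vantage commits to Plus. Subgame-perfect outcome: (Plus, X) with payoffs (12, 15).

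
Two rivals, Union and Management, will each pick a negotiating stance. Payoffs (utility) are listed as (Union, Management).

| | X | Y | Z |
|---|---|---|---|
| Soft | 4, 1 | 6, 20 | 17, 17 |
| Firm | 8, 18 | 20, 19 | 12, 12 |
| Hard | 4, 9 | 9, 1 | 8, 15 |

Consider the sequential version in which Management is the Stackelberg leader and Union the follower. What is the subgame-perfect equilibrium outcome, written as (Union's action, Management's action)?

Work backward from Union's decision.
- X: BR = Firm, leader payoff 18.
- Y: BR = Firm, leader payoff 19.
- Z: BR = Soft, leader payoff 17.
Management's induced payoffs are 18, 19, 17, so Management commits to Y. Subgame-perfect outcome: (Firm, Y) with payoffs (20, 19).

(Firm, Y)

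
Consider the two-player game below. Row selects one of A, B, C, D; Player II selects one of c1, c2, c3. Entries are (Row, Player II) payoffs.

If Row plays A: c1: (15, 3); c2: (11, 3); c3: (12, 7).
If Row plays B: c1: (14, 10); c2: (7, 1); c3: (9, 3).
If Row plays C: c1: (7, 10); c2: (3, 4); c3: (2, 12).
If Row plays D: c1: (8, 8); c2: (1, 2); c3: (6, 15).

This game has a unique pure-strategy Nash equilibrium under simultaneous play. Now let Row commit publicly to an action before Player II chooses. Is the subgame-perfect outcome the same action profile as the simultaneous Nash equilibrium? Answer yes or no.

no

Work backward from Player II's decision.
- A: BR = c3, leader payoff 12.
- B: BR = c1, leader payoff 14.
- C: BR = c3, leader payoff 2.
- D: BR = c3, leader payoff 6.
Among 12, 14, 2, 6, the best is 14 at B. Subgame-perfect outcome: (B, c1) with payoffs (14, 10).
Now find the simultaneous Nash equilibrium.
Row's best replies: c1→A; c2→A; c3→A.
Player II's best replies: A→c3; B→c1; C→c3; D→c3.
The unique mutual best reply is (A, c3), giving (12, 7).
Sequential outcome (B, c1) differs from the Nash profile (A, c3).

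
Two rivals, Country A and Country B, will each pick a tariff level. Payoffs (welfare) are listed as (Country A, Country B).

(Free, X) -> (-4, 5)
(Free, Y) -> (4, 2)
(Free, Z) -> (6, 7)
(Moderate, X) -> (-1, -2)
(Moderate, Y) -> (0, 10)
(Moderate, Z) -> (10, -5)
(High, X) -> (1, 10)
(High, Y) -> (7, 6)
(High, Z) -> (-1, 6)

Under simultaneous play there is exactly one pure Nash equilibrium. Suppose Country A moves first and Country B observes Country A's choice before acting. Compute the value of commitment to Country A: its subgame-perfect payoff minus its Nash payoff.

Solve by backward induction (Country A leads).
- Free: Country B compares 5, 2, 7 and picks Z; Country A would get 6.
- Moderate: Country B compares -2, 10, -5 and picks Y; Country A would get 0.
- High: Country B compares 10, 6, 6 and picks X; Country A would get 1.
Maximizing over 6, 0, 1, Country A chooses Free. Subgame-perfect outcome: (Free, Z) with payoffs (6, 7).
For the simultaneous game, intersect best replies.
Country A's best replies: X→High; Y→High; Z→Moderate.
Country B's best replies: Free→Z; Moderate→Y; High→X.
Only (High, X) has each player best-responding; Nash payoffs (1, 10).
Country A's commitment gain: 6 − 1 = 5.

5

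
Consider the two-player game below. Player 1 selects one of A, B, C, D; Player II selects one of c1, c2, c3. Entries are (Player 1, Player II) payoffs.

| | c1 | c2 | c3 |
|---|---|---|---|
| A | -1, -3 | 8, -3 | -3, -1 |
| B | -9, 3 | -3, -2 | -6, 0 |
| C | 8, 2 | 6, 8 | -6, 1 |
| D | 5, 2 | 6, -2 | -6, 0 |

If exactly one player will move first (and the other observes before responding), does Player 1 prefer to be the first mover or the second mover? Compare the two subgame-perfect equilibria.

second

If Player 1 leads: Player II's best replies are A→c3, B→c1, C→c2, D→c1; Player 1's induced payoffs -3, -9, 6, 5; outcome (C, c2), payoffs (6, 8).
If Player II leads: Player 1's best replies are c1→C, c2→A, c3→A; Player II's induced payoffs 2, -3, -1; outcome (C, c1), payoffs (8, 2).
Player 1 gets 6 moving first and 8 moving second, so Player 1 prefers to move second.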